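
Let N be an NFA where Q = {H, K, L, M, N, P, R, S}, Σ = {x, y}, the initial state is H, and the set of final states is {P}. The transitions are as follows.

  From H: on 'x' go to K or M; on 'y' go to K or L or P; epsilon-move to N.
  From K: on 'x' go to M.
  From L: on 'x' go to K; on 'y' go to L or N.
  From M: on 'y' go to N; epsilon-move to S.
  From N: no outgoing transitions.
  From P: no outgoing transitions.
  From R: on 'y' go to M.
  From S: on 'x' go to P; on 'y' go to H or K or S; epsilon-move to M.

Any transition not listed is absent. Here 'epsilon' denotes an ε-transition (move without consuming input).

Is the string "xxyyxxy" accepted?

No

Start: ε-closure({H}) = {H, N}.
Read 'x': {H, N} → {K, M, S}.
Read 'x': {K, M, S} → {M, P, S}.
Read 'y': {M, P, S} → {H, K, M, N, S}.
Read 'y': {H, K, M, N, S} → {H, K, L, M, N, P, S}.
Read 'x': {H, K, L, M, N, P, S} → {K, M, P, S}.
Read 'x': {K, M, P, S} → {M, P, S}.
Read 'y': {M, P, S} → {H, K, M, N, S}.
The final set {H, K, M, N, S} contains no accepting state.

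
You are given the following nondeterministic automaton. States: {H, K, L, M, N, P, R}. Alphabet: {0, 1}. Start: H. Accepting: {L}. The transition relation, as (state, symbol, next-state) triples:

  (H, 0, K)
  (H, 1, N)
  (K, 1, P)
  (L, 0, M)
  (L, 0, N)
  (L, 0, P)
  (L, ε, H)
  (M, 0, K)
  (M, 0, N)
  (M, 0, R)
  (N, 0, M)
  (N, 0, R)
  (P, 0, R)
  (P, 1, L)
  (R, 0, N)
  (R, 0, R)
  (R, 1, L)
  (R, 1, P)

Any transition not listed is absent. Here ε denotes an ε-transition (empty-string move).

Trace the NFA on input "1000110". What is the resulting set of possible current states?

{K, M, N, P, R}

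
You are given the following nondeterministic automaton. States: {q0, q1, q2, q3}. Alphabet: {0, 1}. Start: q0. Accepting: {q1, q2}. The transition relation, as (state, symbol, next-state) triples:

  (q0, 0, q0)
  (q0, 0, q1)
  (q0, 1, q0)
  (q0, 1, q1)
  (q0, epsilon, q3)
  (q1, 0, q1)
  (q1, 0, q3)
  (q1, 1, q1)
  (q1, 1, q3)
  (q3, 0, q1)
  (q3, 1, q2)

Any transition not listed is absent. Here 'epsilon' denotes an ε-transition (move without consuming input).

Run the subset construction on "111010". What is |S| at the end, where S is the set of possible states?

Start: ε-closure({q0}) = {q0, q3}.
Read '1': q0→{q0, q1}, q3→{q2}; union {q0, q1, q2}; ε-closure = {q0, q1, q2, q3}.
Read '1': q0→{q0, q1}, q1→{q1, q3}, q2→∅, q3→{q2}; now {q0, q1, q2, q3}.
Read '1': q0→{q0, q1}, q1→{q1, q3}, q2→∅, q3→{q2}; now {q0, q1, q2, q3}.
Read '0': q0→{q0, q1}, q1→{q1, q3}, q2→∅, q3→{q1}; now {q0, q1, q3}.
Read '1': q0→{q0, q1}, q1→{q1, q3}, q3→{q2}; now {q0, q1, q2, q3}.
Read '0': q0→{q0, q1}, q1→{q1, q3}, q2→∅, q3→{q1}; now {q0, q1, q3}.
That set has 3 states.

3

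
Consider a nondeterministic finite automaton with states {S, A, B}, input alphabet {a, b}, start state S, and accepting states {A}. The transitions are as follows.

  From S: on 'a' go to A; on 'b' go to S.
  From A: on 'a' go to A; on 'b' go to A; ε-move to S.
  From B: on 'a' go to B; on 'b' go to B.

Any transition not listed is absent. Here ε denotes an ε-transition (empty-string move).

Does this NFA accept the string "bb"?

No

Start in {S}.
Read 'b': {S} → {S}.
Read 'b': {S} → {S}.
The final set {S} contains no accepting state.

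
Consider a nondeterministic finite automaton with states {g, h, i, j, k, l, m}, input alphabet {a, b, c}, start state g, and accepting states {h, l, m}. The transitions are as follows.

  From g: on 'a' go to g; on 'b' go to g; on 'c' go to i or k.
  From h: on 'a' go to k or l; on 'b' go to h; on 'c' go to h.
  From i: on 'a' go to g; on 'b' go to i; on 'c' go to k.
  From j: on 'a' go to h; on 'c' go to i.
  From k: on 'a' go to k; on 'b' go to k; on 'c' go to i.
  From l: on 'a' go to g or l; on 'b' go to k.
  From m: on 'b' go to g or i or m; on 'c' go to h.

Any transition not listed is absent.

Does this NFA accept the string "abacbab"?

No

Start in {g}.
Read 'a': g→{g}; now {g}.
Read 'b': g→{g}; now {g}.
Read 'a': g→{g}; now {g}.
Read 'c': g→{i, k}; now {i, k}.
Read 'b': i→{i}, k→{k}; now {i, k}.
Read 'a': i→{g}, k→{k}; now {g, k}.
Read 'b': g→{g}, k→{k}; now {g, k}.
The final set {g, k} contains no accepting state.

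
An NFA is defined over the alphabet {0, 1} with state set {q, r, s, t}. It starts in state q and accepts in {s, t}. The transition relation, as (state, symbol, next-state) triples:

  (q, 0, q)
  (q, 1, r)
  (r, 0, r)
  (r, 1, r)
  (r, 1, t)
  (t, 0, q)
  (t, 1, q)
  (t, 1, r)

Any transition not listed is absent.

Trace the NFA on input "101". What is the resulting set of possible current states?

{r, t}

Start in {q}.
Read '1': {q} → {r}.
Read '0': {r} → {r}.
Read '1': {r} → {r, t}.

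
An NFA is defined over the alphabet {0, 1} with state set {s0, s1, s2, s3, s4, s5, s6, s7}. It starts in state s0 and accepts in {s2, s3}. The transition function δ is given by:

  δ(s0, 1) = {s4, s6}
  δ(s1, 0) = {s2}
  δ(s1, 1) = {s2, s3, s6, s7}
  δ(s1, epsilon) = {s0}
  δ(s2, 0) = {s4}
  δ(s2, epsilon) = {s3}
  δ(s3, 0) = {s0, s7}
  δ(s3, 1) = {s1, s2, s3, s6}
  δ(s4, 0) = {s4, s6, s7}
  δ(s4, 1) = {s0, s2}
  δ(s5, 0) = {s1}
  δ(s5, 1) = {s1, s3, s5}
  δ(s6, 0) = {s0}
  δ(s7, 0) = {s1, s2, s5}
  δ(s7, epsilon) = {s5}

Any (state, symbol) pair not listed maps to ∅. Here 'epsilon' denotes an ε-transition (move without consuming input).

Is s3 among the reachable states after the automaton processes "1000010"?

Start in {s0}.
Read '1': s0→{s4, s6}; now {s4, s6}.
Read '0': s4→{s4, s6, s7}, s6→{s0}; union {s0, s4, s6, s7}; ε-closure = {s0, s4, s5, s6, s7}.
Read '0': s0→∅, s4→{s4, s6, s7}, s5→{s1}, s6→{s0}, s7→{s1, s2, s5}; union {s0, s1, s2, s4, s5, s6, s7}; ε-closure = {s0, s1, s2, s3, s4, s5, s6, s7}.
Read '0': s0→∅, s1→{s2}, s2→{s4}, s3→{s0, s7}, s4→{s4, s6, s7}, s5→{s1}, s6→{s0}, s7→{s1, s2, s5}; union {s0, s1, s2, s4, s5, s6, s7}; ε-closure = {s0, s1, s2, s3, s4, s5, s6, s7}.
Read '0': s0→∅, s1→{s2}, s2→{s4}, s3→{s0, s7}, s4→{s4, s6, s7}, s5→{s1}, s6→{s0}, s7→{s1, s2, s5}; union {s0, s1, s2, s4, s5, s6, s7}; ε-closure = {s0, s1, s2, s3, s4, s5, s6, s7}.
Read '1': s0→{s4, s6}, s1→{s2, s3, s6, s7}, s2→∅, s3→{s1, s2, s3, s6}, s4→{s0, s2}, s5→{s1, s3, s5}, s6→∅, s7→∅; now {s0, s1, s2, s3, s4, s5, s6, s7}.
Read '0': s0→∅, s1→{s2}, s2→{s4}, s3→{s0, s7}, s4→{s4, s6, s7}, s5→{s1}, s6→{s0}, s7→{s1, s2, s5}; union {s0, s1, s2, s4, s5, s6, s7}; ε-closure = {s0, s1, s2, s3, s4, s5, s6, s7}.
State s3 is in {s0, s1, s2, s3, s4, s5, s6, s7}.

Yes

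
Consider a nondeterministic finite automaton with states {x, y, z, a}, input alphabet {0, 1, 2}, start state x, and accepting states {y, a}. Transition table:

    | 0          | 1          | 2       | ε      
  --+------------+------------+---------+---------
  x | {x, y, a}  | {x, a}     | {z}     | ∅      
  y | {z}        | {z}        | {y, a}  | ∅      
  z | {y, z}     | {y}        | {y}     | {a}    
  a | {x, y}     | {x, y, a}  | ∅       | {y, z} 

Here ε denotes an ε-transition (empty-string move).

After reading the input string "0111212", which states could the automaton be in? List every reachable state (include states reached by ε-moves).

{y, z, a}

Start in {x}.
Read '0': x→{x, y, a}; union {x, y, a}; ε-closure = {x, y, z, a}.
Read '1': x→{x, a}, y→{z}, z→{y}, a→{x, y, a}; now {x, y, z, a}.
Read '1': x→{x, a}, y→{z}, z→{y}, a→{x, y, a}; now {x, y, z, a}.
Read '1': x→{x, a}, y→{z}, z→{y}, a→{x, y, a}; now {x, y, z, a}.
Read '2': x→{z}, y→{y, a}, z→{y}, a→∅; now {y, z, a}.
Read '1': y→{z}, z→{y}, a→{x, y, a}; now {x, y, z, a}.
Read '2': x→{z}, y→{y, a}, z→{y}, a→∅; now {y, z, a}.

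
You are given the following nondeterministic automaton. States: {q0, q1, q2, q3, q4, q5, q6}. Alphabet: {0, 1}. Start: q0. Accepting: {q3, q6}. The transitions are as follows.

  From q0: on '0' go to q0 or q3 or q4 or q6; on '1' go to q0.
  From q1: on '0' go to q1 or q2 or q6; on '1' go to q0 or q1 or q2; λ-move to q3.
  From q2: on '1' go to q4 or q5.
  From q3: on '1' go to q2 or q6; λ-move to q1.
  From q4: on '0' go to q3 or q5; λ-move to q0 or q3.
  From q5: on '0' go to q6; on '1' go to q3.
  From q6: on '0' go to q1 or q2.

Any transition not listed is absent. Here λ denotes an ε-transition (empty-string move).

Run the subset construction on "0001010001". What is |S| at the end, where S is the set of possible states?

7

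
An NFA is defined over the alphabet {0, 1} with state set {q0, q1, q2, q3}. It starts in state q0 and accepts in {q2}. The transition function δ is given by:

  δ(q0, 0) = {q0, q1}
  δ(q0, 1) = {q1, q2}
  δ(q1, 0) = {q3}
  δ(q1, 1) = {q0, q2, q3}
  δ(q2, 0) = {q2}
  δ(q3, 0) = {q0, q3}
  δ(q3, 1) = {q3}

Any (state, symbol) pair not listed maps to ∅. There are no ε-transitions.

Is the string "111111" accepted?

Start in {q0}.
Read '1': {q0} → {q1, q2}.
Read '1': {q1, q2} → {q0, q2, q3}.
Read '1': {q0, q2, q3} → {q1, q2, q3}.
Read '1': {q1, q2, q3} → {q0, q2, q3}.
Read '1': {q0, q2, q3} → {q1, q2, q3}.
Read '1': {q1, q2, q3} → {q0, q2, q3}.
The final set {q0, q2, q3} contains the accepting state q2.

Yes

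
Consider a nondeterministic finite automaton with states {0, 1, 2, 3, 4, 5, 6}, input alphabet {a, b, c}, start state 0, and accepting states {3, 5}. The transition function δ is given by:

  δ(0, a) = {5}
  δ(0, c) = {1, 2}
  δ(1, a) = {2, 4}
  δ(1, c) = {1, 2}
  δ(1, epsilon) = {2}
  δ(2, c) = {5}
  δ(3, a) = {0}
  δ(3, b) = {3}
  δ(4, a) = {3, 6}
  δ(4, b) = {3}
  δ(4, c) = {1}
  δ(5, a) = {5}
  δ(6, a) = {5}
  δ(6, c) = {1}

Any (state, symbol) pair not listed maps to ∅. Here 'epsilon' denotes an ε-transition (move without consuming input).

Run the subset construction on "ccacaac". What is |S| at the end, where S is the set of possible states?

2

Start in {0}.
Read 'c': 0→{1, 2}; now {1, 2}.
Read 'c': 1→{1, 2}, 2→{5}; now {1, 2, 5}.
Read 'a': 1→{2, 4}, 2→∅, 5→{5}; now {2, 4, 5}.
Read 'c': 2→{5}, 4→{1}, 5→∅; union {1, 5}; ε-closure = {1, 2, 5}.
Read 'a': 1→{2, 4}, 2→∅, 5→{5}; now {2, 4, 5}.
Read 'a': 2→∅, 4→{3, 6}, 5→{5}; now {3, 5, 6}.
Read 'c': 3→∅, 5→∅, 6→{1}; union {1}; ε-closure = {1, 2}.
That set has 2 states.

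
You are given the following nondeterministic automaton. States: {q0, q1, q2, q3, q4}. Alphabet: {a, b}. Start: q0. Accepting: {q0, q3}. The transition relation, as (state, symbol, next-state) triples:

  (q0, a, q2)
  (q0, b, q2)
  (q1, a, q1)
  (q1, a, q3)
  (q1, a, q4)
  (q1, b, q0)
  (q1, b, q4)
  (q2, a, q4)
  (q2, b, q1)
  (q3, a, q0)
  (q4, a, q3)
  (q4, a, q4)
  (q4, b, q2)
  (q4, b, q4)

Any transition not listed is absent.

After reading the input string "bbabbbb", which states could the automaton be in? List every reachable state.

Start in {q0}.
Read 'b': q0→{q2}; now {q2}.
Read 'b': q2→{q1}; now {q1}.
Read 'a': q1→{q1, q3, q4}; now {q1, q3, q4}.
Read 'b': q1→{q0, q4}, q3→∅, q4→{q2, q4}; now {q0, q2, q4}.
Read 'b': q0→{q2}, q2→{q1}, q4→{q2, q4}; now {q1, q2, q4}.
Read 'b': q1→{q0, q4}, q2→{q1}, q4→{q2, q4}; now {q0, q1, q2, q4}.
Read 'b': q0→{q2}, q1→{q0, q4}, q2→{q1}, q4→{q2, q4}; now {q0, q1, q2, q4}.

{q0, q1, q2, q4}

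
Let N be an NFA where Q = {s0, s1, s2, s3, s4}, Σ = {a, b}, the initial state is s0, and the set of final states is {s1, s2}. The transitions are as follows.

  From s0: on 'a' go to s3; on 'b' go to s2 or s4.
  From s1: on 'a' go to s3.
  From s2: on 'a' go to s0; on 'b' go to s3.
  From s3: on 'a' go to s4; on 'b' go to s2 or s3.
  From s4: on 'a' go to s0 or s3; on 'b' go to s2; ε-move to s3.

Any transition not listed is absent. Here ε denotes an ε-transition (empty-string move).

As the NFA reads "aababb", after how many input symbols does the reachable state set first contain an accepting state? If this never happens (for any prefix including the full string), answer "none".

3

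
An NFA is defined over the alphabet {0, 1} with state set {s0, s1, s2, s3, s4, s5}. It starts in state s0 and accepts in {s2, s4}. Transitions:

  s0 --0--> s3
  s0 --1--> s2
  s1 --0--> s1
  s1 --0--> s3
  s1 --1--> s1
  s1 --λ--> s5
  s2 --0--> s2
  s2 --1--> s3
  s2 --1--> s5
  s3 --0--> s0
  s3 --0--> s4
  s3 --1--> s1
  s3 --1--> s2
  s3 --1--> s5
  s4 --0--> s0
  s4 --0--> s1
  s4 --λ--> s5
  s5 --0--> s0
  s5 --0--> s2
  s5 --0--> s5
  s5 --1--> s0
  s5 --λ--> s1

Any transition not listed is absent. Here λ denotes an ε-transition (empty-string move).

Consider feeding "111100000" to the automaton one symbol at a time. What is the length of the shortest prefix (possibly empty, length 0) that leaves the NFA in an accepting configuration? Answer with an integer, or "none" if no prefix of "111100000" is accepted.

1

Start in {s0}.
Read '1': {s0} → {s2}.
None of the earlier sets intersect F, but {s2} does.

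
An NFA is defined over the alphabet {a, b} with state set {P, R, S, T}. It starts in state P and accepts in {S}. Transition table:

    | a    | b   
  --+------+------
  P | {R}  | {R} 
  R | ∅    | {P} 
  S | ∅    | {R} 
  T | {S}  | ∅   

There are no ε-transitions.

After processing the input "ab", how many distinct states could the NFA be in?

1

Start in {P}.
Read 'a': P→{R}; now {R}.
Read 'b': R→{P}; now {P}.
That set has 1 state.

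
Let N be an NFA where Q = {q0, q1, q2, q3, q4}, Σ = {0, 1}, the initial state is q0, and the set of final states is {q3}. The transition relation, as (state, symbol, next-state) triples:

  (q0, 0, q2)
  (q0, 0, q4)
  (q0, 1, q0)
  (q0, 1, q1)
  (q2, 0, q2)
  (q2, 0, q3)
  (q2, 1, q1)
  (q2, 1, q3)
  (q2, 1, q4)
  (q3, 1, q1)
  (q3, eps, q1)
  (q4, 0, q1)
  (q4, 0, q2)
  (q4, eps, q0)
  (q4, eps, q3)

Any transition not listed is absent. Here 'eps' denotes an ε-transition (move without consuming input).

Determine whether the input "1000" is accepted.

Yes

Start in {q0}.
Read '1': q0→{q0, q1}; now {q0, q1}.
Read '0': q0→{q2, q4}, q1→∅; union {q2, q4}; ε-closure = {q0, q1, q2, q3, q4}.
Read '0': q0→{q2, q4}, q1→∅, q2→{q2, q3}, q3→∅, q4→{q1, q2}; union {q1, q2, q3, q4}; ε-closure = {q0, q1, q2, q3, q4}.
Read '0': q0→{q2, q4}, q1→∅, q2→{q2, q3}, q3→∅, q4→{q1, q2}; union {q1, q2, q3, q4}; ε-closure = {q0, q1, q2, q3, q4}.
The final set {q0, q1, q2, q3, q4} contains the accepting state q3.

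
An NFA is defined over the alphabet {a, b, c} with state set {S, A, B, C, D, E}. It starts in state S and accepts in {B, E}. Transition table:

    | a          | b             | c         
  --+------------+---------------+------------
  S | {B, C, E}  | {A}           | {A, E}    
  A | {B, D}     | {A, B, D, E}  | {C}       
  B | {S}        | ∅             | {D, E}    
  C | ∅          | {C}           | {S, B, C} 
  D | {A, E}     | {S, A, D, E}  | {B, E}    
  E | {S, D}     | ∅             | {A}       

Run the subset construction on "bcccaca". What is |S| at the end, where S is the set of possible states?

Start in {S}.
Read 'b': {S} → {A}.
Read 'c': {A} → {C}.
Read 'c': {C} → {S, B, C}.
Read 'c': {S, B, C} → {S, A, B, C, D, E}.
Read 'a': {S, A, B, C, D, E} → {S, A, B, C, D, E}.
Read 'c': {S, A, B, C, D, E} → {S, A, B, C, D, E}.
Read 'a': {S, A, B, C, D, E} → {S, A, B, C, D, E}.
That set has 6 states.

6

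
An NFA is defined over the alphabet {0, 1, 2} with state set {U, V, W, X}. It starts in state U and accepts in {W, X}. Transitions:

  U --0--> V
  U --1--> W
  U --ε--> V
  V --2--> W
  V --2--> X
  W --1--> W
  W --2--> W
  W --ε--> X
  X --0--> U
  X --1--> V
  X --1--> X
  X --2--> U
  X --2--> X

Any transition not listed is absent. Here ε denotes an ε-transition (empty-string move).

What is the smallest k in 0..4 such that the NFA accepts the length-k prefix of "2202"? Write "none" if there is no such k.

1

Start: ε-closure({U}) = {U, V}.
Read '2': U→∅, V→{W, X}; now {W, X}.
None of the earlier sets intersect F, but {W, X} does.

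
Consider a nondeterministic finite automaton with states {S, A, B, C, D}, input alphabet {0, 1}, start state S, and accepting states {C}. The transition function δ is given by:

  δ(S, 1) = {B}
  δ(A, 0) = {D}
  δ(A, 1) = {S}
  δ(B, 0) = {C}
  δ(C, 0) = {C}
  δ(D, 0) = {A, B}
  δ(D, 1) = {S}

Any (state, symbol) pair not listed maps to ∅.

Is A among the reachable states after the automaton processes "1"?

Start in {S}.
Read '1': S→{B}; now {B}.
State A is not in {B}.

No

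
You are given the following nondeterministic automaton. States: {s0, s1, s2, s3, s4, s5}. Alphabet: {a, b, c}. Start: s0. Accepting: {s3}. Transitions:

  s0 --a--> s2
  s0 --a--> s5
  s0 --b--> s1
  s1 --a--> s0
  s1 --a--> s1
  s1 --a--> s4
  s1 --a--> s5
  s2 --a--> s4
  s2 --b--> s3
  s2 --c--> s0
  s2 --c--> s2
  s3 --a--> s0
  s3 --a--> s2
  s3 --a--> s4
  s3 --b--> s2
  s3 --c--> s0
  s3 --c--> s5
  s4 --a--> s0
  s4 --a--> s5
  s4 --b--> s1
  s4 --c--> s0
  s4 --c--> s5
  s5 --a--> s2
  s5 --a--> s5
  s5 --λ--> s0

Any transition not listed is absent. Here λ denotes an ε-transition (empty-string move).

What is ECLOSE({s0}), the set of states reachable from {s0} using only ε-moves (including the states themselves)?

{s0}

Begin with {s0}.
No ε-moves leave this set, so the closure equals the set itself.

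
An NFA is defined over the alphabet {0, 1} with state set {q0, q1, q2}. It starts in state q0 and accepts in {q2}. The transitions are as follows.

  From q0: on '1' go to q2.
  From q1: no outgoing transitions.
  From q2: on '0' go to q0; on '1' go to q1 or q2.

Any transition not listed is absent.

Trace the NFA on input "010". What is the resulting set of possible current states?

∅

Start in {q0}.
Read '0': q0→∅; now ∅.
The set is empty and remains empty for the remaining 2 symbols.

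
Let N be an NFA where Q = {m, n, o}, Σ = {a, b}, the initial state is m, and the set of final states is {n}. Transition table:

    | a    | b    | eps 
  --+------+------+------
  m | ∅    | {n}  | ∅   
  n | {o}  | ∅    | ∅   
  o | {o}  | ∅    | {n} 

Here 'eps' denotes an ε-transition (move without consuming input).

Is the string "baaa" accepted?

Start in {m}.
Read 'b': m→{n}; now {n}.
Read 'a': n→{o}; union {o}; ε-closure = {n, o}.
Read 'a': n→{o}, o→{o}; union {o}; ε-closure = {n, o}.
Read 'a': n→{o}, o→{o}; union {o}; ε-closure = {n, o}.
The final set {n, o} contains the accepting state n.

Yes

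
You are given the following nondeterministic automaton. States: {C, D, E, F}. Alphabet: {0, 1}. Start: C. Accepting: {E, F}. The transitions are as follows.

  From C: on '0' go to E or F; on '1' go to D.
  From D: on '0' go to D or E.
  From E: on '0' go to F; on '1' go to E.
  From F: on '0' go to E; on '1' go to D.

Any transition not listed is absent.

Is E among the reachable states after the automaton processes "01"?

Yes

Start in {C}.
Read '0': C→{E, F}; now {E, F}.
Read '1': E→{E}, F→{D}; now {D, E}.
State E is in {D, E}.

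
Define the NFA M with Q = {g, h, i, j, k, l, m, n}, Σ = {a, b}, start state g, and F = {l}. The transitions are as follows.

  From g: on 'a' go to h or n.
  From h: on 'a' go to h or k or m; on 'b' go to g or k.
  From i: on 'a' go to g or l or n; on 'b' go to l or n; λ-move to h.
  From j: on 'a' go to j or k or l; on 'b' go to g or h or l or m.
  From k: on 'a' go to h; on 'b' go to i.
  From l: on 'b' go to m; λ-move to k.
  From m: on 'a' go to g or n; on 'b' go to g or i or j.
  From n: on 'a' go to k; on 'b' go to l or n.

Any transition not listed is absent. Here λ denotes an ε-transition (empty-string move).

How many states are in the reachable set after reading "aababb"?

8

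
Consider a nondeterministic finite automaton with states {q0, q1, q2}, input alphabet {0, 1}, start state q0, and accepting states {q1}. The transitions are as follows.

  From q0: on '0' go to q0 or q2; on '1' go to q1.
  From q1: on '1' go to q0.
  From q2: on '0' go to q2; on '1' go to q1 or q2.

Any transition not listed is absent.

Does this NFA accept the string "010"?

No

Start in {q0}.
Read '0': {q0} → {q0, q2}.
Read '1': {q0, q2} → {q1, q2}.
Read '0': {q1, q2} → {q2}.
The final set {q2} contains no accepting state.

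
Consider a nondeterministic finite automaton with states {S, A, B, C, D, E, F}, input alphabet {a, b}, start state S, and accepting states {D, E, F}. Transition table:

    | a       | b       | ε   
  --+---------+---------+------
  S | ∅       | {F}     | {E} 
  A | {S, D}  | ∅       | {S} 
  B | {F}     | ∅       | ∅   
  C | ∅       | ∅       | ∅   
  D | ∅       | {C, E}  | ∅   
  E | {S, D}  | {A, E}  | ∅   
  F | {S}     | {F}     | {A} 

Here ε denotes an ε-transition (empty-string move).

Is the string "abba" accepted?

Yes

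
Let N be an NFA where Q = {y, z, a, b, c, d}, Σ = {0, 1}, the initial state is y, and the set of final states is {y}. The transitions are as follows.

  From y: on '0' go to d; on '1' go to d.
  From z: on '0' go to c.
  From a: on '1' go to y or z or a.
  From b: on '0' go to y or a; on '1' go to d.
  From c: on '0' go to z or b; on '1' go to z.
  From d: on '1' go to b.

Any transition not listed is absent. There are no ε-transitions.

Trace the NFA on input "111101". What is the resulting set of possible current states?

Start in {y}.
Read '1': y→{d}; now {d}.
Read '1': d→{b}; now {b}.
Read '1': b→{d}; now {d}.
Read '1': d→{b}; now {b}.
Read '0': b→{y, a}; now {y, a}.
Read '1': y→{d}, a→{y, z, a}; now {y, z, a, d}.

{y, z, a, d}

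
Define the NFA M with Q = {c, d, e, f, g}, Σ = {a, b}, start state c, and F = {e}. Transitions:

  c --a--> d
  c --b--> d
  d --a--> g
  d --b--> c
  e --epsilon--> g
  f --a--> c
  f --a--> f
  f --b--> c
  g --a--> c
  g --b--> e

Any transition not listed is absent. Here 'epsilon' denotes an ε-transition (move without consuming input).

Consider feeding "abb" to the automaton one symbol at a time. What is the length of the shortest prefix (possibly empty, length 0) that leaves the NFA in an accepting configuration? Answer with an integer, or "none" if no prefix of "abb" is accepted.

Start in {c}.
Read 'a': c→{d}; now {d}.
Read 'b': d→{c}; now {c}.
Read 'b': c→{d}; now {d}.
No reachable set along the way intersects F.

none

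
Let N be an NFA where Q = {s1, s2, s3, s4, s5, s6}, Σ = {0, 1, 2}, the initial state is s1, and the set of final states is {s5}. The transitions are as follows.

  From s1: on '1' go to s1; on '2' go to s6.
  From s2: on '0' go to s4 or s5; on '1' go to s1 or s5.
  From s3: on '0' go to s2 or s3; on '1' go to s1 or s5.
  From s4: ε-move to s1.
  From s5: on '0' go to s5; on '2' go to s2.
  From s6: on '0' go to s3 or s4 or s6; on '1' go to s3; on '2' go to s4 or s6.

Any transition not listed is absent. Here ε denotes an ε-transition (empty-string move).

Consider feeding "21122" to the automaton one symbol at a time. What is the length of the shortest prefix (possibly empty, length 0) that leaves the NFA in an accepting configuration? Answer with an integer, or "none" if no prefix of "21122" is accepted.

Start in {s1}.
Read '2': s1→{s6}; now {s6}.
Read '1': s6→{s3}; now {s3}.
Read '1': s3→{s1, s5}; now {s1, s5}.
None of the earlier sets intersect F, but {s1, s5} does.

3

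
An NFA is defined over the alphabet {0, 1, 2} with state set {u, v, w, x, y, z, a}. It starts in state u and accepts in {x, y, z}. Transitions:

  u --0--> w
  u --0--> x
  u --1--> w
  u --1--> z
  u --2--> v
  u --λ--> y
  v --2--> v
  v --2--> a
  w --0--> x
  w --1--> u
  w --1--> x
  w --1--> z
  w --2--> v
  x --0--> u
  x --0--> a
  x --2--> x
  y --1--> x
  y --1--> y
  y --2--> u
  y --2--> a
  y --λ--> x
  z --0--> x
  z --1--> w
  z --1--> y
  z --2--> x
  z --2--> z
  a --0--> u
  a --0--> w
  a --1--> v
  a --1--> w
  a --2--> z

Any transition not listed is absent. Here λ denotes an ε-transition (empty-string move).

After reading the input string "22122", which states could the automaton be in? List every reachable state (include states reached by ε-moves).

Start: ε-closure({u}) = {u, x, y}.
Read '2': {u, x, y} → {u, v, x, y, a}.
Read '2': {u, v, x, y, a} → {u, v, x, y, z, a}.
Read '1': {u, v, x, y, z, a} → {v, w, x, y, z}.
Read '2': {v, w, x, y, z} → {u, v, x, y, z, a}.
Read '2': {u, v, x, y, z, a} → {u, v, x, y, z, a}.

{u, v, x, y, z, a}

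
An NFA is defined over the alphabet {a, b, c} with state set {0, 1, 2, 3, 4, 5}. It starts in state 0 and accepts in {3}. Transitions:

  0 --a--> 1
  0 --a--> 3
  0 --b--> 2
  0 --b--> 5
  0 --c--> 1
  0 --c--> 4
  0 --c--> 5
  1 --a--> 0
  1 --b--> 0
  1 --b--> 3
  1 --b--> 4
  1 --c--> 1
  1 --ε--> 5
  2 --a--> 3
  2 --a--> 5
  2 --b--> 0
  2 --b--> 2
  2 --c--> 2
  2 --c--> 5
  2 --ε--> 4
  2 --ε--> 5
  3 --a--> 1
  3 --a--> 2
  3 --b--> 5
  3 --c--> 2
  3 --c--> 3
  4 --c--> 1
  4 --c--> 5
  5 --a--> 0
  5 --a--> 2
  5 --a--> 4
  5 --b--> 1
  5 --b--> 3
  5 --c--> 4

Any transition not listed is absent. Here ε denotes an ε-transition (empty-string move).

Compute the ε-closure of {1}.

{1, 5}

Begin with {1}.
ε-move 1 → 5; add 5.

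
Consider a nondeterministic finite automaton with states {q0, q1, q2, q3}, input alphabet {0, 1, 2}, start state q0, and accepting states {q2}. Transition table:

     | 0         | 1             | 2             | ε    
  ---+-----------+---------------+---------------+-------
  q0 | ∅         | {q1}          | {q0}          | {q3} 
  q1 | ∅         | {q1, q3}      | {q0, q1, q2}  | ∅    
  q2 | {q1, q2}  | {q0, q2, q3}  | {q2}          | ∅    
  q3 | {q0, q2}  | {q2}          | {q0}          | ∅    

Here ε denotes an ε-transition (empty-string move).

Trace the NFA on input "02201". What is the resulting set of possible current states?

{q0, q1, q2, q3}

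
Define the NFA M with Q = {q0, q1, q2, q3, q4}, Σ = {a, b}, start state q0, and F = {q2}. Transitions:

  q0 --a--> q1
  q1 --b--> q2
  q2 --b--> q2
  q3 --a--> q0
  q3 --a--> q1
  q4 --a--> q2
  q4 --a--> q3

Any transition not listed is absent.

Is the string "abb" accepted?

Start in {q0}.
Read 'a': {q0} → {q1}.
Read 'b': {q1} → {q2}.
Read 'b': {q2} → {q2}.
The final set {q2} contains the accepting state q2.

Yes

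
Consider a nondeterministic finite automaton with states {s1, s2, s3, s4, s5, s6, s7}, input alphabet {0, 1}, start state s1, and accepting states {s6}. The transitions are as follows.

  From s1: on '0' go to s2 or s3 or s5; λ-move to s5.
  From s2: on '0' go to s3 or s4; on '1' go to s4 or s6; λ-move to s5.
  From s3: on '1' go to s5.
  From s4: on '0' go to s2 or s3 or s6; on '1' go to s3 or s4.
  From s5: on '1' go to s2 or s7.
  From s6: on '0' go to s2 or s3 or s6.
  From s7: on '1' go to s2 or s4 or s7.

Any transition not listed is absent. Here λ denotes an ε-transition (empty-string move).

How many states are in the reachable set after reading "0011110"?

Start: ε-closure({s1}) = {s1, s5}.
Read '0': s1→{s2, s3, s5}, s5→∅; now {s2, s3, s5}.
Read '0': s2→{s3, s4}, s3→∅, s5→∅; now {s3, s4}.
Read '1': s3→{s5}, s4→{s3, s4}; now {s3, s4, s5}.
Read '1': s3→{s5}, s4→{s3, s4}, s5→{s2, s7}; now {s2, s3, s4, s5, s7}.
Read '1': s2→{s4, s6}, s3→{s5}, s4→{s3, s4}, s5→{s2, s7}, s7→{s2, s4, s7}; now {s2, s3, s4, s5, s6, s7}.
Read '1': s2→{s4, s6}, s3→{s5}, s4→{s3, s4}, s5→{s2, s7}, s6→∅, s7→{s2, s4, s7}; now {s2, s3, s4, s5, s6, s7}.
Read '0': s2→{s3, s4}, s3→∅, s4→{s2, s3, s6}, s5→∅, s6→{s2, s3, s6}, s7→∅; union {s2, s3, s4, s6}; ε-closure = {s2, s3, s4, s5, s6}.
That set has 5 states.

5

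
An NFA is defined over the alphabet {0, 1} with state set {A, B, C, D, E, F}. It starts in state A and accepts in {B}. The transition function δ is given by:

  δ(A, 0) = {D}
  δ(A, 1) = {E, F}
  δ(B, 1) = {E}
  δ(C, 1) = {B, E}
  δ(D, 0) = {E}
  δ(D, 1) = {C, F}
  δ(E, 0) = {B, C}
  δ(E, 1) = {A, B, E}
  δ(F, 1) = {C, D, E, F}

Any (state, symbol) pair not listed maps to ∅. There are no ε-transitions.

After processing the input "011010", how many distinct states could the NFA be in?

Start in {A}.
Read '0': A→{D}; now {D}.
Read '1': D→{C, F}; now {C, F}.
Read '1': C→{B, E}, F→{C, D, E, F}; now {B, C, D, E, F}.
Read '0': B→∅, C→∅, D→{E}, E→{B, C}, F→∅; now {B, C, E}.
Read '1': B→{E}, C→{B, E}, E→{A, B, E}; now {A, B, E}.
Read '0': A→{D}, B→∅, E→{B, C}; now {B, C, D}.
That set has 3 states.

3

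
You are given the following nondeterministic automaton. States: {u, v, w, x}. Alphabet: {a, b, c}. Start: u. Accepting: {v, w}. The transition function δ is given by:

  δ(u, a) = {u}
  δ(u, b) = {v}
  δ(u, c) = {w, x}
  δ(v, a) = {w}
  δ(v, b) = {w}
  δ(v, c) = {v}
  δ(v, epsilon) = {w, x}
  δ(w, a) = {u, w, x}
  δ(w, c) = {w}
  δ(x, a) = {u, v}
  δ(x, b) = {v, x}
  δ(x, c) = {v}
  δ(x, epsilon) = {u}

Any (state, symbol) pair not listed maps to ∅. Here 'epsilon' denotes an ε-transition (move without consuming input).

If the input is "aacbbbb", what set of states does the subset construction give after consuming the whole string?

Start in {u}.
Read 'a': u→{u}; now {u}.
Read 'a': u→{u}; now {u}.
Read 'c': u→{w, x}; union {w, x}; ε-closure = {u, w, x}.
Read 'b': u→{v}, w→∅, x→{v, x}; union {v, x}; ε-closure = {u, v, w, x}.
Read 'b': u→{v}, v→{w}, w→∅, x→{v, x}; union {v, w, x}; ε-closure = {u, v, w, x}.
Read 'b': u→{v}, v→{w}, w→∅, x→{v, x}; union {v, w, x}; ε-closure = {u, v, w, x}.
Read 'b': u→{v}, v→{w}, w→∅, x→{v, x}; union {v, w, x}; ε-closure = {u, v, w, x}.

{u, v, w, x}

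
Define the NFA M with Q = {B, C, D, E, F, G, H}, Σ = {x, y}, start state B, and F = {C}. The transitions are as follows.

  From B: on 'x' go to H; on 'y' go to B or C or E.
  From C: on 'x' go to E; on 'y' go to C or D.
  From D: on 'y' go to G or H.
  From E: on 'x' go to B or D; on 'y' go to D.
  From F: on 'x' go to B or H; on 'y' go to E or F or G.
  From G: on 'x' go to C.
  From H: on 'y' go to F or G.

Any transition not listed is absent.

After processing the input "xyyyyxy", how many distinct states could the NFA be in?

Start in {B}.
Read 'x': B→{H}; now {H}.
Read 'y': H→{F, G}; now {F, G}.
Read 'y': F→{E, F, G}, G→∅; now {E, F, G}.
Read 'y': E→{D}, F→{E, F, G}, G→∅; now {D, E, F, G}.
Read 'y': D→{G, H}, E→{D}, F→{E, F, G}, G→∅; now {D, E, F, G, H}.
Read 'x': D→∅, E→{B, D}, F→{B, H}, G→{C}, H→∅; now {B, C, D, H}.
Read 'y': B→{B, C, E}, C→{C, D}, D→{G, H}, H→{F, G}; now {B, C, D, E, F, G, H}.
That set has 7 states.

7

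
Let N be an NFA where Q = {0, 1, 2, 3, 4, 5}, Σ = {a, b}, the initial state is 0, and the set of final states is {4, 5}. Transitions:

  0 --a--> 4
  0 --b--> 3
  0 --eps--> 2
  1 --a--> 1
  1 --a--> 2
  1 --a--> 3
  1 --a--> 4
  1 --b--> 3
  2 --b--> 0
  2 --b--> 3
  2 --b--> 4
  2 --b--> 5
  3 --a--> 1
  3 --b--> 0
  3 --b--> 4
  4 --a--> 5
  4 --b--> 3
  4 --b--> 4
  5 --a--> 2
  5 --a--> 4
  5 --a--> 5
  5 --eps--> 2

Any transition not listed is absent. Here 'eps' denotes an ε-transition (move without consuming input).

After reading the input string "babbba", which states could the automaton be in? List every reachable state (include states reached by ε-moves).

Start: ε-closure({0}) = {0, 2}.
Read 'b': 0→{3}, 2→{0, 3, 4, 5}; union {0, 3, 4, 5}; ε-closure = {0, 2, 3, 4, 5}.
Read 'a': 0→{4}, 2→∅, 3→{1}, 4→{5}, 5→{2, 4, 5}; now {1, 2, 4, 5}.
Read 'b': 1→{3}, 2→{0, 3, 4, 5}, 4→{3, 4}, 5→∅; union {0, 3, 4, 5}; ε-closure = {0, 2, 3, 4, 5}.
Read 'b': 0→{3}, 2→{0, 3, 4, 5}, 3→{0, 4}, 4→{3, 4}, 5→∅; union {0, 3, 4, 5}; ε-closure = {0, 2, 3, 4, 5}.
Read 'b': 0→{3}, 2→{0, 3, 4, 5}, 3→{0, 4}, 4→{3, 4}, 5→∅; union {0, 3, 4, 5}; ε-closure = {0, 2, 3, 4, 5}.
Read 'a': 0→{4}, 2→∅, 3→{1}, 4→{5}, 5→{2, 4, 5}; now {1, 2, 4, 5}.

{1, 2, 4, 5}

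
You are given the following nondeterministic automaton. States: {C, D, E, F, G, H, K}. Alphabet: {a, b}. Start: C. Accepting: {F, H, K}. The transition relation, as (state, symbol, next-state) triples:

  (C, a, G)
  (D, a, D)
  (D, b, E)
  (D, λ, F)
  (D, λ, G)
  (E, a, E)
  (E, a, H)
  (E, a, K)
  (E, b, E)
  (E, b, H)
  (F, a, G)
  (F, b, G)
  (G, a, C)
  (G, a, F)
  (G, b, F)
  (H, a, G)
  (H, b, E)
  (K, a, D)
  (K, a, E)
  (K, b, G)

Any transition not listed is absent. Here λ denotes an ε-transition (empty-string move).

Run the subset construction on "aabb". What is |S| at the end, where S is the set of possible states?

1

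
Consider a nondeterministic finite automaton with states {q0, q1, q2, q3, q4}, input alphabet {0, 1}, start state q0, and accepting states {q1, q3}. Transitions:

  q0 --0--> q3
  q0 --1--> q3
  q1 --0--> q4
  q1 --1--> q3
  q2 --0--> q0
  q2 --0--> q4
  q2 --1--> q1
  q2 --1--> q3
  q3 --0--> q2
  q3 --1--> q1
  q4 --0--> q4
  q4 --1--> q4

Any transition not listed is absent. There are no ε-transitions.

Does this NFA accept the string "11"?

Start in {q0}.
Read '1': {q0} → {q3}.
Read '1': {q3} → {q1}.
The final set {q1} contains the accepting state q1.

Yes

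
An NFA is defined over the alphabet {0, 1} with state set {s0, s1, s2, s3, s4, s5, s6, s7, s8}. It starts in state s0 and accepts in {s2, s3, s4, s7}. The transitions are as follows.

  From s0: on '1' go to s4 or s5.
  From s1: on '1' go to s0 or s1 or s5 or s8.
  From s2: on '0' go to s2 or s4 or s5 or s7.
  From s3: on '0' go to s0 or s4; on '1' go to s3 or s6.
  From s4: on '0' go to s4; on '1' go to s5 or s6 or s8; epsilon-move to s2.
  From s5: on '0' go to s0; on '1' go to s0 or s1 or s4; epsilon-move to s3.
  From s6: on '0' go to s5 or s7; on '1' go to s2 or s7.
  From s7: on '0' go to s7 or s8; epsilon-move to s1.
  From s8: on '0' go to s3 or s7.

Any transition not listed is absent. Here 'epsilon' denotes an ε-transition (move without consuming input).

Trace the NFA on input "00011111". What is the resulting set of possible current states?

∅

Start in {s0}.
Read '0': s0→∅; now ∅.
The set is empty and remains empty for the remaining 7 symbols.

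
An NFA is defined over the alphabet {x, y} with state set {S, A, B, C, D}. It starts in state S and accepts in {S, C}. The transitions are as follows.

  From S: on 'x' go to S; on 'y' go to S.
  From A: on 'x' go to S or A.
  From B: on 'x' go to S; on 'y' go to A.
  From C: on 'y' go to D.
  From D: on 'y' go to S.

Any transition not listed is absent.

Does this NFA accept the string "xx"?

Start in {S}.
Read 'x': S→{S}; now {S}.
Read 'x': S→{S}; now {S}.
The final set {S} contains the accepting state S.

Yes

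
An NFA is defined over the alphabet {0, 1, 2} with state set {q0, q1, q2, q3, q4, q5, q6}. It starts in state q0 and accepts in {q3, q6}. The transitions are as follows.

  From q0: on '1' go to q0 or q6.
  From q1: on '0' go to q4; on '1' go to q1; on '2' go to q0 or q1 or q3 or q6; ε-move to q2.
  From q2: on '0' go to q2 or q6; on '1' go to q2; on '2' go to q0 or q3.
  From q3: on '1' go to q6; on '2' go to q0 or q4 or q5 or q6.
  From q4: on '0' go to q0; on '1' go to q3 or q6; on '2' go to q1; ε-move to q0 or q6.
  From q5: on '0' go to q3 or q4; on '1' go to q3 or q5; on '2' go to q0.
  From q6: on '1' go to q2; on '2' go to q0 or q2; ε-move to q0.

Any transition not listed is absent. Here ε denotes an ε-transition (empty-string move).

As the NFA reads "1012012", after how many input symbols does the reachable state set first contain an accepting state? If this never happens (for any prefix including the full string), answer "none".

1

Start in {q0}.
Read '1': {q0} → {q0, q6}.
None of the earlier sets intersect F, but {q0, q6} does.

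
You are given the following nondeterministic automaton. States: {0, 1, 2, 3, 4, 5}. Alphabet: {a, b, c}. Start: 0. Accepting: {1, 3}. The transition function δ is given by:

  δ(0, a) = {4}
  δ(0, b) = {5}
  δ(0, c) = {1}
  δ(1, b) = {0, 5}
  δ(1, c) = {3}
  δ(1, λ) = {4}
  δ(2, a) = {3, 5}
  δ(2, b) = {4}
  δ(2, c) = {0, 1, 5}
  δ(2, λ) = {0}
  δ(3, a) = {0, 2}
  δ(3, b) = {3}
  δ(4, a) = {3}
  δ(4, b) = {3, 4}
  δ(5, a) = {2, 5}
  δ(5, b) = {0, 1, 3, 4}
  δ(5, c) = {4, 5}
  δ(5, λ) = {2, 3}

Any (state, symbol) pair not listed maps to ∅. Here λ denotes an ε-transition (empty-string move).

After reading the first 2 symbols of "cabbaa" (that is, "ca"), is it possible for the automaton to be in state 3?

Yes

Start in {0}.
Read 'c': 0→{1}; union {1}; ε-closure = {1, 4}.
Read 'a': 1→∅, 4→{3}; now {3}.
State 3 is in {3}.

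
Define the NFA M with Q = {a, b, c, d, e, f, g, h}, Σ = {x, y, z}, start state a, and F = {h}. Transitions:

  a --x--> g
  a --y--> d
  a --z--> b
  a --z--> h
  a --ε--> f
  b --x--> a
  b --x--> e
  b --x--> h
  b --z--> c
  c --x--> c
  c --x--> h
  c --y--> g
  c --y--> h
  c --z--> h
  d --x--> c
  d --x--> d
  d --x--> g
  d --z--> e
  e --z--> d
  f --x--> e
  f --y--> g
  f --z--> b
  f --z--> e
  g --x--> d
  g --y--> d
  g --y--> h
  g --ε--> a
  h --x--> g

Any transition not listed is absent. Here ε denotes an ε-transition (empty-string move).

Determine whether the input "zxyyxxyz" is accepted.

Start: ε-closure({a}) = {a, f}.
Read 'z': {a, f} → {b, e, h}.
Read 'x': {b, e, h} → {a, e, f, g, h}.
Read 'y': {a, e, f, g, h} → {a, d, f, g, h}.
Read 'y': {a, d, f, g, h} → {a, d, f, g, h}.
Read 'x': {a, d, f, g, h} → {a, c, d, e, f, g}.
Read 'x': {a, c, d, e, f, g} → {a, c, d, e, f, g, h}.
Read 'y': {a, c, d, e, f, g, h} → {a, d, f, g, h}.
Read 'z': {a, d, f, g, h} → {b, e, h}.
The final set {b, e, h} contains the accepting state h.

Yes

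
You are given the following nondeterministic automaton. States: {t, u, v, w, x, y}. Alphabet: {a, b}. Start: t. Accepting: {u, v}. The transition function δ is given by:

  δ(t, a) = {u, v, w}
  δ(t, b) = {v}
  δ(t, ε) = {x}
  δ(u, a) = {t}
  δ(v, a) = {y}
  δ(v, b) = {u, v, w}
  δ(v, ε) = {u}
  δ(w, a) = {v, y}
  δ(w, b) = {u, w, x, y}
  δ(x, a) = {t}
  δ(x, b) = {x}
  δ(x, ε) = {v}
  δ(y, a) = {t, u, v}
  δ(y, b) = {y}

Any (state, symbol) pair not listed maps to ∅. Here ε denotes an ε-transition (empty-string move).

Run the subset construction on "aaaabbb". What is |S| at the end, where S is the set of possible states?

Start: ε-closure({t}) = {t, u, v, x}.
Read 'a': t→{u, v, w}, u→{t}, v→{y}, x→{t}; union {t, u, v, w, y}; ε-closure = {t, u, v, w, x, y}.
Read 'a': t→{u, v, w}, u→{t}, v→{y}, w→{v, y}, x→{t}, y→{t, u, v}; union {t, u, v, w, y}; ε-closure = {t, u, v, w, x, y}.
Read 'a': t→{u, v, w}, u→{t}, v→{y}, w→{v, y}, x→{t}, y→{t, u, v}; union {t, u, v, w, y}; ε-closure = {t, u, v, w, x, y}.
Read 'a': t→{u, v, w}, u→{t}, v→{y}, w→{v, y}, x→{t}, y→{t, u, v}; union {t, u, v, w, y}; ε-closure = {t, u, v, w, x, y}.
Read 'b': t→{v}, u→∅, v→{u, v, w}, w→{u, w, x, y}, x→{x}, y→{y}; now {u, v, w, x, y}.
Read 'b': u→∅, v→{u, v, w}, w→{u, w, x, y}, x→{x}, y→{y}; now {u, v, w, x, y}.
Read 'b': u→∅, v→{u, v, w}, w→{u, w, x, y}, x→{x}, y→{y}; now {u, v, w, x, y}.
That set has 5 states.

5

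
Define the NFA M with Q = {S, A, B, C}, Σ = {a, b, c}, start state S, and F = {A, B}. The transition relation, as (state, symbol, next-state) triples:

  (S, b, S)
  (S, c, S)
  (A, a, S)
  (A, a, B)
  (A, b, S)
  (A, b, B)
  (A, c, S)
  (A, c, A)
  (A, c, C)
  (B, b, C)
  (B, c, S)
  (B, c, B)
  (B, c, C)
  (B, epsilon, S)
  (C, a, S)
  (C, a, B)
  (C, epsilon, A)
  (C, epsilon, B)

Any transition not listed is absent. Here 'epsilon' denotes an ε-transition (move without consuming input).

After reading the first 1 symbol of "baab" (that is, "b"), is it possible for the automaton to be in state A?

Start in {S}.
Read 'b': S→{S}; now {S}.
State A is not in {S}.

No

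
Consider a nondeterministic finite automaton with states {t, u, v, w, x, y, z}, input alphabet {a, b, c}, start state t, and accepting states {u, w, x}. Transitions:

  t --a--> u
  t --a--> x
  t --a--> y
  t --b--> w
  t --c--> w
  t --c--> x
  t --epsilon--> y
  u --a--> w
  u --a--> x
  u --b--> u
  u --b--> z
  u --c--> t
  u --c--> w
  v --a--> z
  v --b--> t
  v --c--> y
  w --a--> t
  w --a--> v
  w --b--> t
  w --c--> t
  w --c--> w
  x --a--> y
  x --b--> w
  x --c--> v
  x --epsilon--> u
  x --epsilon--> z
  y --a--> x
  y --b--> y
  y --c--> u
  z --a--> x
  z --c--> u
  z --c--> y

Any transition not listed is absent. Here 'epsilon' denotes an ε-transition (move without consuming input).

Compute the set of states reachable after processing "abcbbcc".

{t, u, v, w, x, y, z}

Start: ε-closure({t}) = {t, y}.
Read 'a': {t, y} → {u, x, y, z}.
Read 'b': {u, x, y, z} → {u, w, y, z}.
Read 'c': {u, w, y, z} → {t, u, w, y}.
Read 'b': {t, u, w, y} → {t, u, w, y, z}.
Read 'b': {t, u, w, y, z} → {t, u, w, y, z}.
Read 'c': {t, u, w, y, z} → {t, u, w, x, y, z}.
Read 'c': {t, u, w, x, y, z} → {t, u, v, w, x, y, z}.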